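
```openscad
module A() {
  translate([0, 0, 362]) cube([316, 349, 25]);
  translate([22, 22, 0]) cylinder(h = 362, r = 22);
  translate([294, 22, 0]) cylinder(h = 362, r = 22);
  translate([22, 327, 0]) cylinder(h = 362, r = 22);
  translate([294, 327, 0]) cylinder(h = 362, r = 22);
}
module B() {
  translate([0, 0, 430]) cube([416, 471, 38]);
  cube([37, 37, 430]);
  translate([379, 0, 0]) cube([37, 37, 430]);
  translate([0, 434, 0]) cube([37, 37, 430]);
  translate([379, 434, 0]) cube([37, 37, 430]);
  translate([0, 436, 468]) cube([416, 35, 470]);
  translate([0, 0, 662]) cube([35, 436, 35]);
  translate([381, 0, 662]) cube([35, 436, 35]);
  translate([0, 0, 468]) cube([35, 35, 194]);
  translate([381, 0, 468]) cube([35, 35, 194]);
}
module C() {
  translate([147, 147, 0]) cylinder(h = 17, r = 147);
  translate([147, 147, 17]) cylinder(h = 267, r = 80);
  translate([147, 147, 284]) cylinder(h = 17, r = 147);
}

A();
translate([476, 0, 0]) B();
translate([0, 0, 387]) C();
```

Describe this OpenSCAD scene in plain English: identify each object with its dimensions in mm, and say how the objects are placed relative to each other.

A is a four-legged stool. The seat is a 316×349×25 mm slab whose top surface is at z = 387 mm; four round legs, each 44 mm in diameter, run from the floor (z = 0) to the underside of the seat, each leg's axis is inset half a diameter from the nearest pair of seat edges (so the leg's bounding box is flush with the corner).

B is a chair. The seat is a 416×471×38 mm slab with its top at z = 468 mm, on four 37×37 mm corner legs (flush with the seat edges, standing on z = 0). A flat backrest 35 mm thick, 470 mm tall, spans the full seat width and rises from the seat top along its +y edge, rear face flush with the rear of the seat. Two armrests of 35×35 mm section run along each side from the seat's front edge to the front of the backrest, top faces 229 mm above the seat top and outer faces flush with the seat's x-edges; a 35×35 mm post under the front of each armrest stands on the seat at the front corner.

C is a spool: two coaxial disc flanges of radius 147 mm and thickness 17 mm, joined by a core cylinder of radius 80 mm and height 267 mm. The lower flange rests on z = 0 and the three cylinders share a vertical axis.

The chair is on the floor beside the stool on its +x side. The spool is on top of the stool.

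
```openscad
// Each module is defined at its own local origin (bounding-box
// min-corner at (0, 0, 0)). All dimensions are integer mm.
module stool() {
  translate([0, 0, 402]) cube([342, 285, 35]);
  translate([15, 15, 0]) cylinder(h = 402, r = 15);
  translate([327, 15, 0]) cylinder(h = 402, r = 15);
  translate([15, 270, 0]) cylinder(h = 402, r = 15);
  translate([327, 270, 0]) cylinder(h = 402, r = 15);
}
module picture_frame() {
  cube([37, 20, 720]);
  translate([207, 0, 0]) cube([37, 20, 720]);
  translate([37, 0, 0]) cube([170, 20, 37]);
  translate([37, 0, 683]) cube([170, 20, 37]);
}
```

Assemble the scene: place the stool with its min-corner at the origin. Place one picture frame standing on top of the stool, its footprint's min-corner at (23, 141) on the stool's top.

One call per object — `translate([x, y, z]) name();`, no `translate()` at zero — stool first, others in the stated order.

stool();
translate([23, 141, 437]) picture_frame();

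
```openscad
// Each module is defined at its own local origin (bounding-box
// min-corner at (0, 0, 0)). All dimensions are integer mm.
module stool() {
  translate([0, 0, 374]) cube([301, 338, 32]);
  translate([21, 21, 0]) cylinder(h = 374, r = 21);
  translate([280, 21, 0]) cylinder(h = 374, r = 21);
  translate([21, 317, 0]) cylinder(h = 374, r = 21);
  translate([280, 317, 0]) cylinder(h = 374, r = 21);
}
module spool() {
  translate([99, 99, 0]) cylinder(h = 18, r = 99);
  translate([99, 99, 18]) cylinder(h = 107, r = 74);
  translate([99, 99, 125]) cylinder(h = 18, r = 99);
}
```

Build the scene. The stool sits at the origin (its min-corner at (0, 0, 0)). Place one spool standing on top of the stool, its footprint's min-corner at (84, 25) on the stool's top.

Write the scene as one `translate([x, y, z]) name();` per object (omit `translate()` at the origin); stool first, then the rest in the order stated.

stool();
translate([84, 25, 406]) spool();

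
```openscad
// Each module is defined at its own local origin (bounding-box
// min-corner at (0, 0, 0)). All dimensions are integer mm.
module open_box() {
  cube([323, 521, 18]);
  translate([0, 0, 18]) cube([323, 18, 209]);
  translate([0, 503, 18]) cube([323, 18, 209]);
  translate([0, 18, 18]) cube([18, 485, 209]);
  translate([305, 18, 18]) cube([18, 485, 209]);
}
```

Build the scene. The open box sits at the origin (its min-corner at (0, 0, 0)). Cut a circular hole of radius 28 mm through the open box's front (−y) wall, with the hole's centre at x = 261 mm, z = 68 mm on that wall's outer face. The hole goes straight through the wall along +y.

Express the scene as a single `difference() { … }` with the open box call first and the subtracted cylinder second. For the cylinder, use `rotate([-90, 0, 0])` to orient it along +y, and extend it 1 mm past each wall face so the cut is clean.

difference() {
  open_box();
  translate([261, -1, 68]) rotate([-90, 0, 0]) cylinder(h = 20, r = 28);
}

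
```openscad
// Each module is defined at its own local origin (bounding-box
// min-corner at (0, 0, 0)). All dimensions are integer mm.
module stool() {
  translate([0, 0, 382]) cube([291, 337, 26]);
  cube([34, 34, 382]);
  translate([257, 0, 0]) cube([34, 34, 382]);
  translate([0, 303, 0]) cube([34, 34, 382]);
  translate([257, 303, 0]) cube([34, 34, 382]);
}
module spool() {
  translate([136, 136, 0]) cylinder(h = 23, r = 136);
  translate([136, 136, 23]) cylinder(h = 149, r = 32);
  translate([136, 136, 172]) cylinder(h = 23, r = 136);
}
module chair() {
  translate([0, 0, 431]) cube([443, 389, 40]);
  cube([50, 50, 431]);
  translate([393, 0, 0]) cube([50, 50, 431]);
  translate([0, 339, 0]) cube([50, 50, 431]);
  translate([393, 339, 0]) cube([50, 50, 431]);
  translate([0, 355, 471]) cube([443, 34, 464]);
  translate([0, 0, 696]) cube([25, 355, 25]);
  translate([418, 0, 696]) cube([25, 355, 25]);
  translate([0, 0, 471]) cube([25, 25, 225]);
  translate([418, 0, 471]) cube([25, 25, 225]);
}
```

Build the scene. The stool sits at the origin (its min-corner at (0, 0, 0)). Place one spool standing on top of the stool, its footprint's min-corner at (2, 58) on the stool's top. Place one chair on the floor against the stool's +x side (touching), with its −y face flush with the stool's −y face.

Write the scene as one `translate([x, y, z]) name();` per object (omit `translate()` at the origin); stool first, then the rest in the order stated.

stool();
translate([2, 58, 408]) spool();
translate([291, 0, 0]) chair();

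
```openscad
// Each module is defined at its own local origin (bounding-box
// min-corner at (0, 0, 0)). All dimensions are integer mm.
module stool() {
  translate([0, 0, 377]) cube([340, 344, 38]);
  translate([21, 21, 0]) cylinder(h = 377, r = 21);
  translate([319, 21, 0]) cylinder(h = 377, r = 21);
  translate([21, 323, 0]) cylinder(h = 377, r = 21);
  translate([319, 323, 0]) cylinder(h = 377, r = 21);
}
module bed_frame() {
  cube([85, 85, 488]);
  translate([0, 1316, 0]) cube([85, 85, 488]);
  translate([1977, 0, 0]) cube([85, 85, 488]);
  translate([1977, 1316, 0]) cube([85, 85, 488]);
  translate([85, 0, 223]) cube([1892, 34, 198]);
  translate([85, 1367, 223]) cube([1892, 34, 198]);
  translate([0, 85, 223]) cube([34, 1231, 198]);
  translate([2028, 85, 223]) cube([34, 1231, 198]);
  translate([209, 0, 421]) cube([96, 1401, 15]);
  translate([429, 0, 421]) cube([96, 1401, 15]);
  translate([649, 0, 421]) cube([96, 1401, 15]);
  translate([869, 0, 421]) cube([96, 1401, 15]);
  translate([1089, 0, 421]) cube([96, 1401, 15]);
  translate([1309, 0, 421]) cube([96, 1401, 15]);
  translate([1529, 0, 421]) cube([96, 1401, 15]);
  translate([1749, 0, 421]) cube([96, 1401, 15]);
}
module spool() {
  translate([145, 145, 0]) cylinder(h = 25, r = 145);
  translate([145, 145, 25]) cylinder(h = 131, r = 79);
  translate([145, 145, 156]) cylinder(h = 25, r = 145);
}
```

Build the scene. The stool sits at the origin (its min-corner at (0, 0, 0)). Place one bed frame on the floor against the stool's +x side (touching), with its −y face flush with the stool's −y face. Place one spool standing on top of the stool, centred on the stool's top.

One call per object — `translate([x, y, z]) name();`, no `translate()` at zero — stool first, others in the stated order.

stool();
translate([340, 0, 0]) bed_frame();
translate([25, 27, 415]) spool();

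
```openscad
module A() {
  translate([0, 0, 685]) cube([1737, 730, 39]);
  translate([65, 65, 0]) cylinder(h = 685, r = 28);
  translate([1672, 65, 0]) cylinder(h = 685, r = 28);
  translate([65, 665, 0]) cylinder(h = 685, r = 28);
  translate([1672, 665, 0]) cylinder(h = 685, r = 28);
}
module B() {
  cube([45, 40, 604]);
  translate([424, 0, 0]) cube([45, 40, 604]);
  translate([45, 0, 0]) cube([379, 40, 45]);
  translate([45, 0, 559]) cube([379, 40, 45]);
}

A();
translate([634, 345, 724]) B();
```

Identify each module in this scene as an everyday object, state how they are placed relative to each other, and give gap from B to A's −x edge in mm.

A is a table. B is a picture frame. The picture frame is on top of the table, centred. The gap from the picture frame to the table's −x edge is 634 mm.

The picture frame's min-x is at 634; the table's min-x is 0; gap = 634 mm.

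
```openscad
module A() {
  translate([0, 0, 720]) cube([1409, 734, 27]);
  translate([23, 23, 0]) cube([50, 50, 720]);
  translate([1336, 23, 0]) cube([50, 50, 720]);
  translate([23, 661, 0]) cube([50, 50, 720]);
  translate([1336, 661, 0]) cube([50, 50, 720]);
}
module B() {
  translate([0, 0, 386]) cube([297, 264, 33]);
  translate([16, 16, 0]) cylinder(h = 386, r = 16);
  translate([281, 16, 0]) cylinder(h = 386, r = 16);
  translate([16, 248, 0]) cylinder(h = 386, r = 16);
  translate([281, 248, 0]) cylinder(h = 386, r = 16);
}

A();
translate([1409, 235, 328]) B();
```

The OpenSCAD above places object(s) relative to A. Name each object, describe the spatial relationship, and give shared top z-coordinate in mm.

A is a table. B is a stool. The stool is beside the table with their tops flush at z = 747. The shared top z-coordinate is 747 mm.

Both tops at z = 747 mm.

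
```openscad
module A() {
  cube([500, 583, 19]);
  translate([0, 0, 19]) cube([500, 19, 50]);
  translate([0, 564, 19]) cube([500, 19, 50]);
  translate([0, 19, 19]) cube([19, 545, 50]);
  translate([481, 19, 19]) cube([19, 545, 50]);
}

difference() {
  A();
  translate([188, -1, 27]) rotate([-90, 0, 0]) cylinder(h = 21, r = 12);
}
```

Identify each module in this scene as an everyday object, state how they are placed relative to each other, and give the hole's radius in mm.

A is an open box. The open box has a circular hole through its front wall. The hole's radius is 12 mm.

The subtracted cylinder has r = 12 mm.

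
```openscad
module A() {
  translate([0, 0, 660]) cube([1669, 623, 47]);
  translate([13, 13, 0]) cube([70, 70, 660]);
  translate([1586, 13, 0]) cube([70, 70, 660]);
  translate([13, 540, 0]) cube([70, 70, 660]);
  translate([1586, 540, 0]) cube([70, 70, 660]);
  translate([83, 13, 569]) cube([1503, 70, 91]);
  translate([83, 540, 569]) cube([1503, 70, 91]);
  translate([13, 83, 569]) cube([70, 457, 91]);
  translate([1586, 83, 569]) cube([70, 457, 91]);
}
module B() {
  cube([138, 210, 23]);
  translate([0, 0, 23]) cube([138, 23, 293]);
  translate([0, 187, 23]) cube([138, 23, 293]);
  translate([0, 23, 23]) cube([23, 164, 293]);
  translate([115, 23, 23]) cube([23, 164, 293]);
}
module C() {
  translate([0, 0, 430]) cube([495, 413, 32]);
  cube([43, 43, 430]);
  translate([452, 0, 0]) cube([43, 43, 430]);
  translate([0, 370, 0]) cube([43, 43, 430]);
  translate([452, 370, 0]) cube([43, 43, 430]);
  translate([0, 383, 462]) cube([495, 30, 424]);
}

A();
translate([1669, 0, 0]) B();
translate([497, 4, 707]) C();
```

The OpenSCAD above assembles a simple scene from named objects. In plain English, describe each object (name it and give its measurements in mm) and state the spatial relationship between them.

A is a rectangular dining table. The top is 1669×623×47 mm with its upper surface at z = 707 mm. It stands on four 70×70 mm square legs, each inset 13 mm from the nearest pair of top edges, running from the floor to the underside of the top. Four apron rails, 70 mm thick and 91 mm tall, run between adjacent legs with their top edges flush with the underside of the top and their outer faces flush with the legs' outer faces.

B is an open storage box with external size 138×210×316 mm and wall thickness 23 mm (the base is also 23 mm thick). The base covers the whole footprint; the four walls stand on the base, with the y-facing walls full-width and the x-facing walls fitting between their inner faces.

C is a chair: 495×413 mm seat, 32 mm thick, top at z = 462 mm, on four 43 mm square corner legs flush with the seat edges. A 30 mm thick backrest slab spans the full seat width, extending 424 mm above the seat top, its back face flush with the seat's +y edge.

The open box is against the table's +x side, with their −y faces flush. The chair is on top of the table.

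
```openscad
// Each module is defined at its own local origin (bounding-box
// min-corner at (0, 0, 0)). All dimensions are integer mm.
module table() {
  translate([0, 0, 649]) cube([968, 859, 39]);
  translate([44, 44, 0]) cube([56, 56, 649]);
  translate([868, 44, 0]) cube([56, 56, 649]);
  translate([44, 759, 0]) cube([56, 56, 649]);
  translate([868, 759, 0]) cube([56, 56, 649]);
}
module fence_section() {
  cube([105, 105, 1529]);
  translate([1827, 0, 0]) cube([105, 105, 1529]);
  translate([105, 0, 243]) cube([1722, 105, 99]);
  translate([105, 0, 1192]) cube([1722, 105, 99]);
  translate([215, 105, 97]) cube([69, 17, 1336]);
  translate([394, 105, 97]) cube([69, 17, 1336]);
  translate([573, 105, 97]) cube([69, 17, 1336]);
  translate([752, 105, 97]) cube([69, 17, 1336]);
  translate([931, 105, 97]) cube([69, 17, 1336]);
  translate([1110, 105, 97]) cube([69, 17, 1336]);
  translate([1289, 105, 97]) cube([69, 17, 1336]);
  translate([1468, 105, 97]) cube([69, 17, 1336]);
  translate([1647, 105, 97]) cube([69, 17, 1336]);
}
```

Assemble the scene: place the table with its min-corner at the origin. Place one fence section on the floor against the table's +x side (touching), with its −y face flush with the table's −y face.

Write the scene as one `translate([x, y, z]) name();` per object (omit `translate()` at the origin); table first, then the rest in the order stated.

table();
translate([968, 0, 0]) fence_section();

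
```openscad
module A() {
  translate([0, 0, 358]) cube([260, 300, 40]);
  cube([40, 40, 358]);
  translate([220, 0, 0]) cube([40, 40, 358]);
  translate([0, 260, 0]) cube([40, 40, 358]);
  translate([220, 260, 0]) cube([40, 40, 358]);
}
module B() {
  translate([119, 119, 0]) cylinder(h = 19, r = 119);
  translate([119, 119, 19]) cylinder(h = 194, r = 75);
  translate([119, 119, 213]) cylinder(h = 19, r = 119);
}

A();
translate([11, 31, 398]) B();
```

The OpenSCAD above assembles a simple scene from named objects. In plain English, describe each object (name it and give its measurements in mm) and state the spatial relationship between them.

A is a four-legged stool. The seat is 260×300 mm, 40 mm thick, top at z = 398 mm. It stands on four square legs, each 40×40 mm in cross-section, from z = 0 to the seat underside, each flush with a corner of the seat.

B is a spool: two coaxial disc flanges of radius 119 mm and thickness 19 mm, joined by a core cylinder of radius 75 mm and height 194 mm. The lower flange rests on z = 0 and the three cylinders share a vertical axis.

The spool is on top of the stool, centred.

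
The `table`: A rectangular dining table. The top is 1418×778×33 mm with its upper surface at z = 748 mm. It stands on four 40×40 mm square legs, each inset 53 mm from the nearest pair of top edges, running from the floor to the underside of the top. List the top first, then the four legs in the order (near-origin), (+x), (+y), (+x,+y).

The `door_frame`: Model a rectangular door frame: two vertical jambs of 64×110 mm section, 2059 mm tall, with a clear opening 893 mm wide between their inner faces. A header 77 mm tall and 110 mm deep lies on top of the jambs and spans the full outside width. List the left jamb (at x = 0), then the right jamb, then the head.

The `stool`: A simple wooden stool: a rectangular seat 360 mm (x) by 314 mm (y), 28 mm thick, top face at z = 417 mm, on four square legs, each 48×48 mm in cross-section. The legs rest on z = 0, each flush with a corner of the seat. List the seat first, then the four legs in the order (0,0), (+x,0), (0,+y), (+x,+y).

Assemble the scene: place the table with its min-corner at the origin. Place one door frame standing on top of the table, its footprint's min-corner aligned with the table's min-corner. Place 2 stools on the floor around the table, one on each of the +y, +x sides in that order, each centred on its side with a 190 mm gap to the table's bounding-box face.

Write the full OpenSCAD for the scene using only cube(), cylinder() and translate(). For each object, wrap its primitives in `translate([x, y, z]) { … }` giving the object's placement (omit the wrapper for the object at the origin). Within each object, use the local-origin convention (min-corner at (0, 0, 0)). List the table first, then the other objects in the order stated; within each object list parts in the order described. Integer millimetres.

translate([0, 0, 715]) cube([1418, 778, 33]);
translate([53, 53, 0]) cube([40, 40, 715]);
translate([1325, 53, 0]) cube([40, 40, 715]);
translate([53, 685, 0]) cube([40, 40, 715]);
translate([1325, 685, 0]) cube([40, 40, 715]);
translate([0, 0, 748]) {
  cube([64, 110, 2059]);
  translate([957, 0, 0]) cube([64, 110, 2059]);
  translate([0, 0, 2059]) cube([1021, 110, 77]);
}
translate([529, 968, 0]) {
  translate([0, 0, 389]) cube([360, 314, 28]);
  cube([48, 48, 389]);
  translate([312, 0, 0]) cube([48, 48, 389]);
  translate([0, 266, 0]) cube([48, 48, 389]);
  translate([312, 266, 0]) cube([48, 48, 389]);
}
translate([1608, 232, 0]) {
  translate([0, 0, 389]) cube([360, 314, 28]);
  cube([48, 48, 389]);
  translate([312, 0, 0]) cube([48, 48, 389]);
  translate([0, 266, 0]) cube([48, 48, 389]);
  translate([312, 266, 0]) cube([48, 48, 389]);
}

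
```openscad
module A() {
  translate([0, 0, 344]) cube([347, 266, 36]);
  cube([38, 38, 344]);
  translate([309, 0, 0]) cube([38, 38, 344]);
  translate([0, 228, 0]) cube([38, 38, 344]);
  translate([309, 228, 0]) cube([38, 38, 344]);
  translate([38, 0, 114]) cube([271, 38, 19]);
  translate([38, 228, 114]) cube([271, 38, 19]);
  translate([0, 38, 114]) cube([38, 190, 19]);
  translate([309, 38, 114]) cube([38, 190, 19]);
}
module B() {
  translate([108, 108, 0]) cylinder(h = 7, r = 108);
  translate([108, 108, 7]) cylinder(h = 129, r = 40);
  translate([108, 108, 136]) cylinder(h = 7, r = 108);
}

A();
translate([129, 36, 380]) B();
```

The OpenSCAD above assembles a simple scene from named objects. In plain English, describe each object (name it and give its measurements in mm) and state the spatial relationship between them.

A is a four-legged stool. The seat is 347×266 mm, 36 mm thick, top at z = 380 mm. It stands on four square legs, each 38×38 mm in cross-section, from z = 0 to the seat underside, each flush with a corner of the seat. Four stretchers, 38 mm wide and 19 mm tall, connect adjacent legs with their undersides at z = 114 mm, each running between the inner faces of the legs it joins and aligned with the legs' outer faces on the other axis.

B is a spool: two coaxial disc flanges of radius 108 mm and thickness 7 mm, joined by a core cylinder of radius 40 mm and height 129 mm. The lower flange rests on z = 0 and the three cylinders share a vertical axis.

The spool is on top of the stool.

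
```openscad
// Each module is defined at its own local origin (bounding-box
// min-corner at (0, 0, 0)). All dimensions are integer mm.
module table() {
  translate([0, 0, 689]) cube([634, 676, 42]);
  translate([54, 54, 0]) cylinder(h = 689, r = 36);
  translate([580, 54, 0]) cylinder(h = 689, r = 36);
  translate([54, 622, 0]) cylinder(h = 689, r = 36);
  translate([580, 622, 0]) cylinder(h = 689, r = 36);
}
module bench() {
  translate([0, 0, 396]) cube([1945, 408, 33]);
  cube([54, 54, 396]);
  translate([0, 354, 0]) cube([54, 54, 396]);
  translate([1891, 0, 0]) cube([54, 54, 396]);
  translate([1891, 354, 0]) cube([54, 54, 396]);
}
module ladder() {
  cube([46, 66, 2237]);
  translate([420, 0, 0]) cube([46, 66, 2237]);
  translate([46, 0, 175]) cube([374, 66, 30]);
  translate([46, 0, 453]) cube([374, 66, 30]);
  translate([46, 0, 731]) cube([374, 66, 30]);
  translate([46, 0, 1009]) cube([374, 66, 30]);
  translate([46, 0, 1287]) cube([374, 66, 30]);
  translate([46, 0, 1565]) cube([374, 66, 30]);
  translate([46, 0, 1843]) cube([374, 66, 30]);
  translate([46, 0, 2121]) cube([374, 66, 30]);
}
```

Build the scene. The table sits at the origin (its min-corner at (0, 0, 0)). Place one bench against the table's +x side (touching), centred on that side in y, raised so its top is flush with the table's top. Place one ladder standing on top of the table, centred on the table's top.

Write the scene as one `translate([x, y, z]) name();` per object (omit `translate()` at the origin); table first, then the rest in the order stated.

table();
translate([634, 134, 302]) bench();
translate([84, 305, 731]) ladder();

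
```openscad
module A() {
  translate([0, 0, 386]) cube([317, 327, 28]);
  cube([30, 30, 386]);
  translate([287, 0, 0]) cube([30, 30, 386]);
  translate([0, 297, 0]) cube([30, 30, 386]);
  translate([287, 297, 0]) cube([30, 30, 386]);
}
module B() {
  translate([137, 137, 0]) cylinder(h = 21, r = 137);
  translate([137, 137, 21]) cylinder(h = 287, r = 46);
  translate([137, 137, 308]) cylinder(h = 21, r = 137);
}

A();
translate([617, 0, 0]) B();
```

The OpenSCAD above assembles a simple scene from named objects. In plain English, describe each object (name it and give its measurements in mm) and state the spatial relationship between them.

A is a four-legged stool. The seat is 317×327 mm, 28 mm thick, top at z = 414 mm. It stands on four square legs, each 30×30 mm in cross-section, from z = 0 to the seat underside, each flush with a corner of the seat.

B is a spool: two coaxial disc flanges of radius 137 mm and thickness 21 mm, joined by a core cylinder of radius 46 mm and height 287 mm. The lower flange rests on z = 0 and the three cylinders share a vertical axis.

The spool is on the floor beside the stool on its +x side.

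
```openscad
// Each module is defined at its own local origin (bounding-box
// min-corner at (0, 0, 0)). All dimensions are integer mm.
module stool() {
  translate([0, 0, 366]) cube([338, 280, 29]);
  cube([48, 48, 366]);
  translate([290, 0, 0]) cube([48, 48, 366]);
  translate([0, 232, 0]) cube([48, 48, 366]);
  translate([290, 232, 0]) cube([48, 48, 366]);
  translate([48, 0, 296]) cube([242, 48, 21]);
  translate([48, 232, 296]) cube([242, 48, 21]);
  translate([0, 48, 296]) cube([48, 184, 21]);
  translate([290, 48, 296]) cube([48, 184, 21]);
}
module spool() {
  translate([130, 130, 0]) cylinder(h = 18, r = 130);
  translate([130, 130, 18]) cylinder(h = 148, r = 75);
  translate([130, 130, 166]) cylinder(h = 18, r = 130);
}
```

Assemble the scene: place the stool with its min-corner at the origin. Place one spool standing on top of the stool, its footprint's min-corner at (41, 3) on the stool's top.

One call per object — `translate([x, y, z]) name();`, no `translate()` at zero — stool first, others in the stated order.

stool();
translate([41, 3, 395]) spool();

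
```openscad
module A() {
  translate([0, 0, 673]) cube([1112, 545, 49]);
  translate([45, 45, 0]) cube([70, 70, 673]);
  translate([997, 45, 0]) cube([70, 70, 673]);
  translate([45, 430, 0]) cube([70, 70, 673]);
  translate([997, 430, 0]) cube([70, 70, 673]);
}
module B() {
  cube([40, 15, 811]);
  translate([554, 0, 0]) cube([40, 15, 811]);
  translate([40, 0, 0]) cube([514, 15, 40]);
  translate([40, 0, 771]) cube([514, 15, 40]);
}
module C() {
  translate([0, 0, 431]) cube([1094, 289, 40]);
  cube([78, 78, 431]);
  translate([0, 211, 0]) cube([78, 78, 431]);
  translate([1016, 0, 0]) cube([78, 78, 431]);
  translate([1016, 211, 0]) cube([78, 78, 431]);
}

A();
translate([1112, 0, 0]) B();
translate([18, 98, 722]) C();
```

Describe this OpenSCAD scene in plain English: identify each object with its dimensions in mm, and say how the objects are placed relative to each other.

A is a table with a 1112×545 mm rectangular top, 49 mm thick, top surface at z = 722 mm, supported by four 70×70 mm square legs, each inset 45 mm from the nearest pair of top edges, running from the floor.

B is a rectangular picture frame lying in the x–z plane (depth along y). The opening is 514 mm wide (x) by 731 mm tall (z), surrounded by a border 40 mm wide on all four sides. The frame is 15 mm deep and is made of two full-height vertical stiles with two horizontal rails fitted between them.

C is a bench: a 1094×289 mm seat slab, 40 mm thick, top at z = 471 mm, on four 78×78 mm square legs flush with the seat corners and standing on z = 0.

The picture frame is against the table's +x side, with their −y faces flush. The bench is on top of the table.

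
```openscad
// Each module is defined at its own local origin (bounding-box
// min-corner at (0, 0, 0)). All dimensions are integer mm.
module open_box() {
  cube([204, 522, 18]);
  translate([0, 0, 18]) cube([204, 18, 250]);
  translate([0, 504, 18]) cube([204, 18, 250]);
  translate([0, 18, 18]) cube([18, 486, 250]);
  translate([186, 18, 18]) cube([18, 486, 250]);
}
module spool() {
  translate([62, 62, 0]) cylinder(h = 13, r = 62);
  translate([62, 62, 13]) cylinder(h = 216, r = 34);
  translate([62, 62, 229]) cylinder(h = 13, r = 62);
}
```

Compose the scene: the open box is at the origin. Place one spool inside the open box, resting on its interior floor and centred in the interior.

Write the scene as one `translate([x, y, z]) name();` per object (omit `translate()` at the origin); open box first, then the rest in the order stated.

open_box();
translate([40, 199, 18]) spool();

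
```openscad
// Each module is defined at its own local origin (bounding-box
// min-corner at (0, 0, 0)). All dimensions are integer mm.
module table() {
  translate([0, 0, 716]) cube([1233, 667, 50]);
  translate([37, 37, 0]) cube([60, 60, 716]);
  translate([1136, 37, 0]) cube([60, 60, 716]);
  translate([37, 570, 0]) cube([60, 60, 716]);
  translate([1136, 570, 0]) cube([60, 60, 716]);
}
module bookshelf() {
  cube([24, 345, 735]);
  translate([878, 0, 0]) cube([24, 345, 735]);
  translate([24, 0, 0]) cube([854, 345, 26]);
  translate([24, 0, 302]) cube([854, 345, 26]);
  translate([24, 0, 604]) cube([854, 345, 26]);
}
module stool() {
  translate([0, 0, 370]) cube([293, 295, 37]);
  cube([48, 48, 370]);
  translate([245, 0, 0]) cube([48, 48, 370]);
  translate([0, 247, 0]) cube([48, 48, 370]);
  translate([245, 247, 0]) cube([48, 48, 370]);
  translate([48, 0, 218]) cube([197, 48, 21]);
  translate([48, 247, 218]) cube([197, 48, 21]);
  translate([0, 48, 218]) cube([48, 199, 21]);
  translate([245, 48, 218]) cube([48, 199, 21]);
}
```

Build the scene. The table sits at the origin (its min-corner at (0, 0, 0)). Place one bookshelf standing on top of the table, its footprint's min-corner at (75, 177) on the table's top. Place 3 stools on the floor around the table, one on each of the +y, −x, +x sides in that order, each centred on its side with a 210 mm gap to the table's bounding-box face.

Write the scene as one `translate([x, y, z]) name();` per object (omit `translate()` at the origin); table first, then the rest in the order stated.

table();
translate([75, 177, 766]) bookshelf();
translate([470, 877, 0]) stool();
translate([-503, 186, 0]) stool();
translate([1443, 186, 0]) stool();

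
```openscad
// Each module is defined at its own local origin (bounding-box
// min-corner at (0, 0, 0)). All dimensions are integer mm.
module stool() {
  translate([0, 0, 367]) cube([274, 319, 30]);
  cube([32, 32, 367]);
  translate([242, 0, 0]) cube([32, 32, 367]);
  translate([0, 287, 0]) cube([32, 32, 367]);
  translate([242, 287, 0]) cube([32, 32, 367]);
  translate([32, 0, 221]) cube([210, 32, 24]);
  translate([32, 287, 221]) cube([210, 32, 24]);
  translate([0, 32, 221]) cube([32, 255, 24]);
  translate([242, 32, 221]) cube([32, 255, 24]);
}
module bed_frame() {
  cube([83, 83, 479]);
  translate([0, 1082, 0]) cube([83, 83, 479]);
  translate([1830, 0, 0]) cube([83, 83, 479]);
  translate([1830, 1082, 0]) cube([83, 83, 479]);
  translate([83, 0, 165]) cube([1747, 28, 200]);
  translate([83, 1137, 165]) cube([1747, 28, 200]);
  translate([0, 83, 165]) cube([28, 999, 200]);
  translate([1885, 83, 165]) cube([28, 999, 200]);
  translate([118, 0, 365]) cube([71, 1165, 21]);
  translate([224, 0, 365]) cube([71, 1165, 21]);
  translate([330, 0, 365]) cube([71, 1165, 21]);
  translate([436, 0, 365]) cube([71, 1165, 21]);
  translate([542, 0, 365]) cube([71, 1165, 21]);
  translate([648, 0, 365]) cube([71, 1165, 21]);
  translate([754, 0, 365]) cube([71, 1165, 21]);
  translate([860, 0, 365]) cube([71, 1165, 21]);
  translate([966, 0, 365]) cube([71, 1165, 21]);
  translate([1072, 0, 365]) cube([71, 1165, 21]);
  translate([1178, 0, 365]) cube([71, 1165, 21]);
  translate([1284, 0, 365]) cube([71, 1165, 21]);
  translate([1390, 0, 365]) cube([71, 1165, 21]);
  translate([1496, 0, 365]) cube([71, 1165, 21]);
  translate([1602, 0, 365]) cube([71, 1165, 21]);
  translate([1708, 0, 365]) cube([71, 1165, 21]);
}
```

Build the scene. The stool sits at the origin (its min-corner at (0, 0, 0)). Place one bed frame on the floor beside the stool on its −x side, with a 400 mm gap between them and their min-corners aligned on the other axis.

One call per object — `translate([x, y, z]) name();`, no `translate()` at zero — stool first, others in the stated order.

stool();
translate([-2313, 0, 0]) bed_frame();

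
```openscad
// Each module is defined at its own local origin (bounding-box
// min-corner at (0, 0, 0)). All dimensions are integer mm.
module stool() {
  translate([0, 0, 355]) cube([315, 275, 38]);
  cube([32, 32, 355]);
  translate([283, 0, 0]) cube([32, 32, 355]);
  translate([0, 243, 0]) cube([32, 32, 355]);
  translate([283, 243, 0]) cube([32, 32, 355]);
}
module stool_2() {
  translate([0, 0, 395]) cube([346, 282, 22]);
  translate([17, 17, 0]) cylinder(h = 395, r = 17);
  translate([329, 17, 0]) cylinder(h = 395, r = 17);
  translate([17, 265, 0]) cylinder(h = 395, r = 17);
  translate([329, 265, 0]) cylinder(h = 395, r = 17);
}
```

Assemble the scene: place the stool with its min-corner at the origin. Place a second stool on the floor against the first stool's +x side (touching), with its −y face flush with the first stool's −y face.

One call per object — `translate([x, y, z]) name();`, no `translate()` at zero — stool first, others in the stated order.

stool();
translate([315, 0, 0]) stool_2();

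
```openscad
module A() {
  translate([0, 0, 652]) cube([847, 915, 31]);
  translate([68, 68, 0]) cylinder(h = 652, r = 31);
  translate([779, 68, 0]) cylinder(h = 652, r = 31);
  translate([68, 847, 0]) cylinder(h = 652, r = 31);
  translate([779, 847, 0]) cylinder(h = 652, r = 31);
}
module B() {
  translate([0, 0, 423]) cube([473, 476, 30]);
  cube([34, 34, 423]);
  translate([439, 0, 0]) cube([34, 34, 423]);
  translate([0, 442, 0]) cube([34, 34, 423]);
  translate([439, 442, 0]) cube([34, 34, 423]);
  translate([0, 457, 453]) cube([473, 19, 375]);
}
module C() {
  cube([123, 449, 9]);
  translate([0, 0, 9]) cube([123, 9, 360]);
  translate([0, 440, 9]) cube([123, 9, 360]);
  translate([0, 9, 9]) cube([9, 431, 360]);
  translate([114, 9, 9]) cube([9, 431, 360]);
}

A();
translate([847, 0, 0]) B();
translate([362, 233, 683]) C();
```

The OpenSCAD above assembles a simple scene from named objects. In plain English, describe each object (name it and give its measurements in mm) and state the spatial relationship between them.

A is a table with a 847×915 mm rectangular top, 31 mm thick, top surface at z = 683 mm, supported by four round legs of 62 mm diameter, each leg's bounding box inset 37 mm from the nearest pair of top edges, running from the floor.

B is a chair. The seat is a 473×476×30 mm slab with its top at z = 453 mm, on four 34×34 mm corner legs (flush with the seat edges, standing on z = 0). A flat backrest 19 mm thick, 375 mm tall, spans the full seat width and rises from the seat top along its +y edge, rear face flush with the rear of the seat.

C is an open storage box with external size 123×449×369 mm and wall thickness 9 mm (the base is also 9 mm thick). The base covers the whole footprint; the four walls stand on the base, with the y-facing walls full-width and the x-facing walls fitting between their inner faces.

The chair is against the table's +x side, with their −y faces flush. The open box is on top of the table, centred.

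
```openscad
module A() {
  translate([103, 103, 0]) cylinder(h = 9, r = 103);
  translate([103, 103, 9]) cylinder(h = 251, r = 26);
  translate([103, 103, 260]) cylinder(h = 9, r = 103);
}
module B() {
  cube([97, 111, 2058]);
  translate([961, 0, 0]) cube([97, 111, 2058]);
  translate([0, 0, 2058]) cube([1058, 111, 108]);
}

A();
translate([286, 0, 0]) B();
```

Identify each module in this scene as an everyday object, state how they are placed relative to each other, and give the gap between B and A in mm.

The door frame's nearest face is 80 mm from the spool's +x face.

A is a spool. B is a door frame. The door frame is on the floor beside the spool on its +x side. The gap between the door frame and the spool is 80 mm.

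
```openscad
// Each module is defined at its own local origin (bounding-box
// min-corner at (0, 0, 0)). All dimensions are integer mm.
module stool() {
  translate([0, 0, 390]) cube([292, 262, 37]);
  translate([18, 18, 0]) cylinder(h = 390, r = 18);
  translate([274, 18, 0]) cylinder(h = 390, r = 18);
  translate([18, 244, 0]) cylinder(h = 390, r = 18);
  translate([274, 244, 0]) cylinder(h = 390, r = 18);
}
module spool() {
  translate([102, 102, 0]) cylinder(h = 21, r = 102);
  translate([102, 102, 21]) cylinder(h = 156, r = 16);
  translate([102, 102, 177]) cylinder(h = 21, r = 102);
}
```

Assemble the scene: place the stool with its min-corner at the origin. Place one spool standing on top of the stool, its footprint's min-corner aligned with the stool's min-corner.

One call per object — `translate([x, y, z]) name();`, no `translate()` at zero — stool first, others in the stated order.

stool();
translate([0, 0, 427]) spool();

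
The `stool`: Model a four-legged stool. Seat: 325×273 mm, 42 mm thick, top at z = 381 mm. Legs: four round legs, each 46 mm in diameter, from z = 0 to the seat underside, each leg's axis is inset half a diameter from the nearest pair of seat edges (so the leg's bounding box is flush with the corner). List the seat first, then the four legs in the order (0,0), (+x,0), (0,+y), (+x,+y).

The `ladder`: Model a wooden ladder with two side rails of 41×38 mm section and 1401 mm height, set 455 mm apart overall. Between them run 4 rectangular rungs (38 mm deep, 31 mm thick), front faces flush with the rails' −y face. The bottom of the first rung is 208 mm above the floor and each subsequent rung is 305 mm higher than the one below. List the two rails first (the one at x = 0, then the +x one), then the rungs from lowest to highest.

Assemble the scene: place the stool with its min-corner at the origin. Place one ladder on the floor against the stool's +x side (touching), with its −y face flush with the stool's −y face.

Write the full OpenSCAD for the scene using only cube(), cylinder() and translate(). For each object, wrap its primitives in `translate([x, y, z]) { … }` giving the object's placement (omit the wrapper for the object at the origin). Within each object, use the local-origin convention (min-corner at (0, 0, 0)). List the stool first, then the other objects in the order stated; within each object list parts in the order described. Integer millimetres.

translate([0, 0, 339]) cube([325, 273, 42]);
translate([23, 23, 0]) cylinder(h = 339, r = 23);
translate([302, 23, 0]) cylinder(h = 339, r = 23);
translate([23, 250, 0]) cylinder(h = 339, r = 23);
translate([302, 250, 0]) cylinder(h = 339, r = 23);
translate([325, 0, 0]) {
  cube([41, 38, 1401]);
  translate([414, 0, 0]) cube([41, 38, 1401]);
  translate([41, 0, 208]) cube([373, 38, 31]);
  translate([41, 0, 513]) cube([373, 38, 31]);
  translate([41, 0, 818]) cube([373, 38, 31]);
  translate([41, 0, 1123]) cube([373, 38, 31]);
}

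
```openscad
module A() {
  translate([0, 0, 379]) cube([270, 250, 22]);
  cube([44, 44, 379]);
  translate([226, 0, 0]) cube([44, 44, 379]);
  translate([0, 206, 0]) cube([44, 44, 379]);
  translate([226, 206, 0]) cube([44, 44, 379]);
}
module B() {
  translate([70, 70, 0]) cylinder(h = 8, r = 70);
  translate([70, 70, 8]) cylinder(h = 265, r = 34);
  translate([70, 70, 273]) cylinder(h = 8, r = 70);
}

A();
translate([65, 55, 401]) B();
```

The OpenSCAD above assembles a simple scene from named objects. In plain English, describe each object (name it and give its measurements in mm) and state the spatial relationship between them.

A is a simple wooden stool: a rectangular seat 270 mm (x) by 250 mm (y), 22 mm thick, top face at z = 401 mm, on four square legs, each 44×44 mm in cross-section. The legs rest on z = 0, each flush with a corner of the seat.

B is a spool: two coaxial disc flanges of radius 70 mm and thickness 8 mm, joined by a core cylinder of radius 34 mm and height 265 mm. The lower flange rests on z = 0 and the three cylinders share a vertical axis.

The spool is on top of the stool, centred.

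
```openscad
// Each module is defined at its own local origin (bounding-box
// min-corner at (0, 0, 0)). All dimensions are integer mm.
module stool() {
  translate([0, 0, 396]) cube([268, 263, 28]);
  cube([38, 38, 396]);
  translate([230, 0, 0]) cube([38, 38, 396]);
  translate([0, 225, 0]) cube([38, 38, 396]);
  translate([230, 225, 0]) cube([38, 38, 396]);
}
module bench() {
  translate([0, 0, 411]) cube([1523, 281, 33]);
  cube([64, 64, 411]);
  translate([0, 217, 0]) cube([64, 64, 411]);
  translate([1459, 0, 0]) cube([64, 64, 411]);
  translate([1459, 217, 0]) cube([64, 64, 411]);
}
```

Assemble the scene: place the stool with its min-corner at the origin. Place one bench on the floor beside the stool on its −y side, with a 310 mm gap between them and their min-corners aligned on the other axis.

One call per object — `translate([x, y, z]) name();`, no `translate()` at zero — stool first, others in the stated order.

stool();
translate([0, -591, 0]) bench();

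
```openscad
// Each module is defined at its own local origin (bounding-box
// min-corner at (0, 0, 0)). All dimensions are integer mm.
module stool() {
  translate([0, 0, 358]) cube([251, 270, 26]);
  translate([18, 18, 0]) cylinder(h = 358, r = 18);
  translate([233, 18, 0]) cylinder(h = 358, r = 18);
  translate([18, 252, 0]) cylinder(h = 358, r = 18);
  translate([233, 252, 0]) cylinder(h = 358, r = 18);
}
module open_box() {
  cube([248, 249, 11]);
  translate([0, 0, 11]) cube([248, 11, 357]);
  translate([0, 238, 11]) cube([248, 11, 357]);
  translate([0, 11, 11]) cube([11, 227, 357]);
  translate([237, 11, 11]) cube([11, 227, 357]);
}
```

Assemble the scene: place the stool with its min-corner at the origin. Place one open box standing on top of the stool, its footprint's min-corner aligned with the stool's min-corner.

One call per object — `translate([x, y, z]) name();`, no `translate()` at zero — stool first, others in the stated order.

stool();
translate([0, 0, 384]) open_box();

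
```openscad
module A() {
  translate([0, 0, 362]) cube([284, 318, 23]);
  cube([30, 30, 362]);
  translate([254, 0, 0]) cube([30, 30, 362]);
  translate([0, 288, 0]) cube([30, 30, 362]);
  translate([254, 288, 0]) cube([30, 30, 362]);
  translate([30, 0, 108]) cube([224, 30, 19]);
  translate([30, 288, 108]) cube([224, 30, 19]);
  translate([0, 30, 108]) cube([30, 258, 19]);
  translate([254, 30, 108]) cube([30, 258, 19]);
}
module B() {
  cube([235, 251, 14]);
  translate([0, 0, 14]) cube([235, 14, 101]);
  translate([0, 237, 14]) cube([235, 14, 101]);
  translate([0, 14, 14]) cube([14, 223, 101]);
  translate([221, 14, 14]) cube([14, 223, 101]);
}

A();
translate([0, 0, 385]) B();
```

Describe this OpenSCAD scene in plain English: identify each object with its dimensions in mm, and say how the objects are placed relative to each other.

A is a four-legged stool. The seat is 284×318 mm, 23 mm thick, top at z = 385 mm. It stands on four square legs, each 30×30 mm in cross-section, from z = 0 to the seat underside, each flush with a corner of the seat. Four stretchers, 30 mm wide and 19 mm tall, connect adjacent legs with their undersides at z = 108 mm, each running between the inner faces of the legs it joins and aligned with the legs' outer faces on the other axis.

B is an open-topped rectangular box: outside dimensions 235×251×115 mm, with a uniform wall and base thickness of 14 mm. The base is a full 235×251 slab on the floor; four walls sit on top of the base. The front and back walls (the −y and +y sides) span the full width; the two side walls fit between them.

The open box is on top of the stool.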